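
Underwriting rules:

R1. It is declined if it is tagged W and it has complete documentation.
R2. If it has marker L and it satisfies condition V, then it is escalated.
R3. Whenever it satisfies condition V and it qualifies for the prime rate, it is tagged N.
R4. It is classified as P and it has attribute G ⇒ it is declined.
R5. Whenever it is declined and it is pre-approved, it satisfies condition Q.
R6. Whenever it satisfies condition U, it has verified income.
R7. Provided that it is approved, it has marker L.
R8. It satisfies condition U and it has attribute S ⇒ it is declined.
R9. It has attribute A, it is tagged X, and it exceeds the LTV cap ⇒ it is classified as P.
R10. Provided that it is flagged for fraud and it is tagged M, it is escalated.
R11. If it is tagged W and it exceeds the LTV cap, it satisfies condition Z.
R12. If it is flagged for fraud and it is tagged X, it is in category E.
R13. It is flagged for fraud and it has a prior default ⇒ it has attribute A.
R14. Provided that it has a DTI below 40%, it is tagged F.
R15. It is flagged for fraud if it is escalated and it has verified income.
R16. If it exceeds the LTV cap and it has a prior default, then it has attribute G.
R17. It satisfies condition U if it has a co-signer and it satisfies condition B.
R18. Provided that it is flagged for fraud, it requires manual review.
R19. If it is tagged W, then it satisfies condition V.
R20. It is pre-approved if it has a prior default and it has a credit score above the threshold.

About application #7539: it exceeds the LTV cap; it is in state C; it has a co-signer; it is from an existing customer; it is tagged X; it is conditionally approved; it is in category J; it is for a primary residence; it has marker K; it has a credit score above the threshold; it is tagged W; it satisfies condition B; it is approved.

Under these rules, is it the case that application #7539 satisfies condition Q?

Forward chaining from the given facts derives: has marker L, satisfies condition Z, satisfies condition U, satisfies condition V, is escalated, has verified income, is flagged for fraud, requires manual review, is in category E.
The only rule concluding "it satisfies condition Q" is R5, which needs "it is declined"; that is never established.

No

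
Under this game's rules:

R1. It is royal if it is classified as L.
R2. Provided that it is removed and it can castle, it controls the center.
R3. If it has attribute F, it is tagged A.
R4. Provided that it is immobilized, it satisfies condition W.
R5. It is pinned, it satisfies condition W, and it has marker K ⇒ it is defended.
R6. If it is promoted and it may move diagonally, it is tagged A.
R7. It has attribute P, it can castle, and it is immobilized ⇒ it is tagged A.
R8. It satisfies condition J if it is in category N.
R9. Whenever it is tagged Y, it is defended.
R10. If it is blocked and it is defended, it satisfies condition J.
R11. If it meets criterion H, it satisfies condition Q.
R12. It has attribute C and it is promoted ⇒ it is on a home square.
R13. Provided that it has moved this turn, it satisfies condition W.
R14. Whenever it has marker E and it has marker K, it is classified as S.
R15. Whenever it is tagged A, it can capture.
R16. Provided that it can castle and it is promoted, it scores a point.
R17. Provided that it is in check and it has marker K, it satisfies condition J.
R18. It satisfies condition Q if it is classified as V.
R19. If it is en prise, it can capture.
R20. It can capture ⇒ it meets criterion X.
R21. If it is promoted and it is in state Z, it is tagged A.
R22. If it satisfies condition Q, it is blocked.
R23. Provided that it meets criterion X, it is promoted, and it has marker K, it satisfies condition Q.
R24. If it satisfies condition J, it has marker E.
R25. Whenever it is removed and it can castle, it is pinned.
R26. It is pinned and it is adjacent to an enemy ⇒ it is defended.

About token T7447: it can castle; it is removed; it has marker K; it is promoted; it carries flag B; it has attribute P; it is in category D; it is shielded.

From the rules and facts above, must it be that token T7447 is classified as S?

No

Forward chaining from the given facts derives: controls the center, scores a point, is pinned.
The only rule concluding "it is classified as S" is R14, which needs "it has marker E"; that is never established.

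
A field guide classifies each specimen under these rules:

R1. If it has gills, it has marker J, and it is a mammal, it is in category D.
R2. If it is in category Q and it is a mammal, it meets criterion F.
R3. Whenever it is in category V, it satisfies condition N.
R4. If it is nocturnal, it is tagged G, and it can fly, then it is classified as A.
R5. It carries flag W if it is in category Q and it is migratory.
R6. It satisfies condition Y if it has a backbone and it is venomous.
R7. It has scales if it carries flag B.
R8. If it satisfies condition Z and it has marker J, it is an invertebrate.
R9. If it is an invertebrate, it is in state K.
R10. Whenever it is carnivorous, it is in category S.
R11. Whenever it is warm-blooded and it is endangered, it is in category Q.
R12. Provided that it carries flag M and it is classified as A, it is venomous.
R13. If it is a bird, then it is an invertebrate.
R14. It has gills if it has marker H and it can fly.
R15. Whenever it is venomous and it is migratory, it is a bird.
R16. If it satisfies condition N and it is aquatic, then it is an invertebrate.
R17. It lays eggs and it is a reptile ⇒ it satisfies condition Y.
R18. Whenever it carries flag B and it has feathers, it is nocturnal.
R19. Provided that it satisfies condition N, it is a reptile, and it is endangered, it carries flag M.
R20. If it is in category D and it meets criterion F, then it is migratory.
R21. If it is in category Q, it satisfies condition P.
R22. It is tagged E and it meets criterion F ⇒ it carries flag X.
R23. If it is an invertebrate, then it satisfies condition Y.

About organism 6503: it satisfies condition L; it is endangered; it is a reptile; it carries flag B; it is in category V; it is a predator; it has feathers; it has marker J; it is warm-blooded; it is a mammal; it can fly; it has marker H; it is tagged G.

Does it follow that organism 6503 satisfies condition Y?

By R3 (it is in category V): it satisfies condition N.
By R11 (it is warm-blooded, it is endangered): it is in category Q.
By R14 (it has marker H, it can fly): it has gills.
By R18 (it carries flag B, it has feathers): it is nocturnal.
By R19 (it satisfies condition N, it is a reptile, it is endangered): it carries flag M.
By R1 (it has gills, it has marker J, it is a mammal): it is in category D.
By R2 (it is in category Q, it is a mammal): it meets criterion F.
By R4 (it is nocturnal, it is tagged G, it can fly): it is classified as A.
By R12 (it carries flag M, it is classified as A): it is venomous.
By R20 (it is in category D, it meets criterion F): it is migratory.
By R15 (it is venomous, it is migratory): it is a bird.
By R13 (it is a bird): it is an invertebrate.
By R23 (it is an invertebrate): it satisfies condition Y.

Yes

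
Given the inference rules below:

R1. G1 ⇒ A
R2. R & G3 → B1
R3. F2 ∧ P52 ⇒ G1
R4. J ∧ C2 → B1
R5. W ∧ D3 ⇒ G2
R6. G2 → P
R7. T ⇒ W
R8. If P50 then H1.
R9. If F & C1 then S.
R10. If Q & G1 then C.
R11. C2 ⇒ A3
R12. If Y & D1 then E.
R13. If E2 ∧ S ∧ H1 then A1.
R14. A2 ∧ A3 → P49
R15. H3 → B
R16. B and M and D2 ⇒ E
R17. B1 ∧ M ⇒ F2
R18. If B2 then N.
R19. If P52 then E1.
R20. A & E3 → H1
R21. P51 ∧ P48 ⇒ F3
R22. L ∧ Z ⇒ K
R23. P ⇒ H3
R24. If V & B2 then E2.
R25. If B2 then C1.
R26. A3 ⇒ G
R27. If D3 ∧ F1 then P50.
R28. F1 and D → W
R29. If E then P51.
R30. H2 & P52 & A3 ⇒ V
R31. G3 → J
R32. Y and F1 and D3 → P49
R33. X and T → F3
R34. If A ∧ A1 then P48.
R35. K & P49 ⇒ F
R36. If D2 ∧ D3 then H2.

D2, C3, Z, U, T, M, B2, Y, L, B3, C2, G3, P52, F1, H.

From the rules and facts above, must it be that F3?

Forward chaining from the given facts derives: W, A3, N, E1, K, C1, G, J, B1, F2, G1, A.
Rules concluding F3: R21 needs P51; R33 needs X — none of these are established.

No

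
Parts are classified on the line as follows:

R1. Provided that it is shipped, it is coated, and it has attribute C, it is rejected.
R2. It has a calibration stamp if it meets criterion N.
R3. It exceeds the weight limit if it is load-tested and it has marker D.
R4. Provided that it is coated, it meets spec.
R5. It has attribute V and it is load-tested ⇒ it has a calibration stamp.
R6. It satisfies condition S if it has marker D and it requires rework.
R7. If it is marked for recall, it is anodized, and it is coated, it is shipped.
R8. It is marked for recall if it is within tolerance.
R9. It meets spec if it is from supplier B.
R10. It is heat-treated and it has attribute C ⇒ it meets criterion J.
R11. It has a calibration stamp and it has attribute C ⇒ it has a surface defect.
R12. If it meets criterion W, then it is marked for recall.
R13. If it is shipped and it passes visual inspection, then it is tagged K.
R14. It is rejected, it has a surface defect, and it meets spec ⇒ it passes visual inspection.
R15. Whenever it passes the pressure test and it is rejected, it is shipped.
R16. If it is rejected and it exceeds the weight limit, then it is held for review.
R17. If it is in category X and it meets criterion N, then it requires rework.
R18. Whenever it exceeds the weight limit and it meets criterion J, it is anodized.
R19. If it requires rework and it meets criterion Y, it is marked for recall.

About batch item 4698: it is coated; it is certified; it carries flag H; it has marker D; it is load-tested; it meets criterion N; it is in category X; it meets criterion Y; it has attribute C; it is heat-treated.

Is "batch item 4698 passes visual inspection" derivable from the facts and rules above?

By R2 (it meets criterion N): it has a calibration stamp.
By R3 (it is load-tested, it has marker D): it exceeds the weight limit.
By R4 (it is coated): it meets spec.
By R10 (it is heat-treated, it has attribute C): it meets criterion J.
By R11 (it has a calibration stamp, it has attribute C): it has a surface defect.
By R17 (it is in category X, it meets criterion N): it requires rework.
By R18 (it exceeds the weight limit, it meets criterion J): it is anodized.
By R19 (it requires rework, it meets criterion Y): it is marked for recall.
By R7 (it is marked for recall, it is anodized, it is coated): it is shipped.
By R1 (it is shipped, it is coated, it has attribute C): it is rejected.
By R14 (it is rejected, it has a surface defect, it meets spec): it passes visual inspection.

Yes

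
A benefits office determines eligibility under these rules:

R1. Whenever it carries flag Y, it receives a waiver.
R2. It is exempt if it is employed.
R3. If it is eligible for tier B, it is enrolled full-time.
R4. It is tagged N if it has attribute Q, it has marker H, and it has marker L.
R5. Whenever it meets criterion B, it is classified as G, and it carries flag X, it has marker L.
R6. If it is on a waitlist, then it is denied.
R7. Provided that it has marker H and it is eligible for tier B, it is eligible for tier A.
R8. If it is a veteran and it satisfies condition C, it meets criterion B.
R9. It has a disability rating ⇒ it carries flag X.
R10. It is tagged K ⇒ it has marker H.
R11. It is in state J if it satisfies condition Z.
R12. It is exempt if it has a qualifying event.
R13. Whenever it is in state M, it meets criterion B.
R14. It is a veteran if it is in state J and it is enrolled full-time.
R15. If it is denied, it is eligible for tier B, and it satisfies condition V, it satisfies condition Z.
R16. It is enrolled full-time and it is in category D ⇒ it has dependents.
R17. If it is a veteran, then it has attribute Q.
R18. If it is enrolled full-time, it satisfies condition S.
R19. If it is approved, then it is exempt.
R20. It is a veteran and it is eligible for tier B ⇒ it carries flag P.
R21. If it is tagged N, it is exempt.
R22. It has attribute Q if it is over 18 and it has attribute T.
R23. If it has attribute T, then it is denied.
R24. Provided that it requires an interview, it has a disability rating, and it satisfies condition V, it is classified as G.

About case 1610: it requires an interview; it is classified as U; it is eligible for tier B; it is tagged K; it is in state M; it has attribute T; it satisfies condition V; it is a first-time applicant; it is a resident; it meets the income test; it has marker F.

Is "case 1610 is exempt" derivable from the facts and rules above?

No

Forward chaining from the given facts derives: is enrolled full-time, has marker H, meets criterion B, satisfies condition S, is denied, is eligible for tier A, satisfies condition Z, is in state J, is a veteran, has attribute Q, carries flag P.
Rules concluding "it is exempt": R2 needs "it is employed"; R12 needs "it has a qualifying event"; R19 needs "it is approved"; R21 needs "it is tagged N" — none of these are established.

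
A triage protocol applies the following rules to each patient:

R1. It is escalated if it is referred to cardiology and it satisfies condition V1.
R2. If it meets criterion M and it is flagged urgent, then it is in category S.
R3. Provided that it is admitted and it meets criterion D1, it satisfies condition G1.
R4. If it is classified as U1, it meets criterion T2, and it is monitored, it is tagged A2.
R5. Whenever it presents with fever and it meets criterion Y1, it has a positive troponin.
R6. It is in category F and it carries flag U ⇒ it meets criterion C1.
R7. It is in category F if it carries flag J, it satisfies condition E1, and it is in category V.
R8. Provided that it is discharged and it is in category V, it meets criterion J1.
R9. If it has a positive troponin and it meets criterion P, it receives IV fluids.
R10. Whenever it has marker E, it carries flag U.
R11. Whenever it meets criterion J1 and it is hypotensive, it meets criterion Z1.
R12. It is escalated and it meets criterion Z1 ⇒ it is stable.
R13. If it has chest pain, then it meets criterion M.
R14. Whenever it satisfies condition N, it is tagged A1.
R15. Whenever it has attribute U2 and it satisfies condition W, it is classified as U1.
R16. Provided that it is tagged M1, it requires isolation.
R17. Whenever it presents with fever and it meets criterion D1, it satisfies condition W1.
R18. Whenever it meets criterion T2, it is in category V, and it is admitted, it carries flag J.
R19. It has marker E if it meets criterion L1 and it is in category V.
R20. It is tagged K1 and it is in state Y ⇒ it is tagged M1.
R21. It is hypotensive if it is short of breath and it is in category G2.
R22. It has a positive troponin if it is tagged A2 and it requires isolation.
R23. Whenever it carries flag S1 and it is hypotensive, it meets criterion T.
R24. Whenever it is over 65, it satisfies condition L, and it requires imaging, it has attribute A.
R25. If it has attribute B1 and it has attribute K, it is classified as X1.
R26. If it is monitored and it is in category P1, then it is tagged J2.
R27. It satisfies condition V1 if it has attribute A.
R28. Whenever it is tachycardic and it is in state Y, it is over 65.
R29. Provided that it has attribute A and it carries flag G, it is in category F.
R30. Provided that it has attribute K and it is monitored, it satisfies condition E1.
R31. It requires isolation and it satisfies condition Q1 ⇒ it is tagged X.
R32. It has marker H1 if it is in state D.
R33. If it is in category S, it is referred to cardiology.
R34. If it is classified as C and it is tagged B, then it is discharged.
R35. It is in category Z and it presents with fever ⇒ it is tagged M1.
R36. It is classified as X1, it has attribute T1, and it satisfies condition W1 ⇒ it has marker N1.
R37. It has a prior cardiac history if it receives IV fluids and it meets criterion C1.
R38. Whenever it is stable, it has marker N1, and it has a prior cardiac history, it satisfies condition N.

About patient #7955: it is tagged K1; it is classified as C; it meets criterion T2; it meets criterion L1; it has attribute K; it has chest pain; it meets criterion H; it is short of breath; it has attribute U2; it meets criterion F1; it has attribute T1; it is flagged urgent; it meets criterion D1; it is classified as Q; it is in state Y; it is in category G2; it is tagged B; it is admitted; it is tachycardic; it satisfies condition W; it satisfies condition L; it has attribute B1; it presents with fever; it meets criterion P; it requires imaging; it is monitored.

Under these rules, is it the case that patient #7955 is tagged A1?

Forward chaining from the given facts derives: satisfies condition G1, meets criterion M, is classified as U1, satisfies condition W1, is tagged M1, is hypotensive, is classified as X1, is over 65, satisfies condition E1, is discharged, has marker N1, is in category S, is tagged A2, requires isolation, has a positive troponin, has attribute A, satisfies condition V1, is referred to cardiology, is escalated, receives IV fluids.
The only rule concluding "it is tagged A1" is R14, which needs "it satisfies condition N"; that is never established.

No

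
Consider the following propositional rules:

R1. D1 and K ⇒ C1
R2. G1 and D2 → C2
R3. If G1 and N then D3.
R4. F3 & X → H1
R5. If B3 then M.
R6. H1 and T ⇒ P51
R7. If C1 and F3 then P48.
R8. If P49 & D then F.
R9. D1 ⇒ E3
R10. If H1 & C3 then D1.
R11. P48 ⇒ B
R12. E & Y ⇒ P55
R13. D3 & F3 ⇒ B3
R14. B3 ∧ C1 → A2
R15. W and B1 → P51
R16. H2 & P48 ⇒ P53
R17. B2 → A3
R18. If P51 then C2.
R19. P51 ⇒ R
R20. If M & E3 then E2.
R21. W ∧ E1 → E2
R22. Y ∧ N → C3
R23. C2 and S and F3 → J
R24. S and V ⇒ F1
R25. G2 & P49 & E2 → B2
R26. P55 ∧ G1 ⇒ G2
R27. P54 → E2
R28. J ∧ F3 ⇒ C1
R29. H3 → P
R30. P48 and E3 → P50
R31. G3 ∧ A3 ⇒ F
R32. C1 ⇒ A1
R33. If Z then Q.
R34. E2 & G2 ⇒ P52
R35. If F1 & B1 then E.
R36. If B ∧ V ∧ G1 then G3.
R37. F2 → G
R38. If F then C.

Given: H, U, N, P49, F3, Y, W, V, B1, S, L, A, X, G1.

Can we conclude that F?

Yes

D3  (by R3: G1, N)
H1  (by R4: F3, X)
B3  (by R13: D3, F3)
P51  (by R15: W, B1)
C2  (by R18: P51)
C3  (by R22: Y, N)
J  (by R23: C2, S, F3)
F1  (by R24: S, V)
C1  (by R28: J, F3)
E  (by R35: F1, B1)
M  (by R5: B3)
P48  (by R7: C1, F3)
D1  (by R10: H1, C3)
B  (by R11: P48)
P55  (by R12: E, Y)
G2  (by R26: P55, G1)
G3  (by R36: B, V, G1)
E3  (by R9: D1)
E2  (by R20: M, E3)
B2  (by R25: G2, P49, E2)
A3  (by R17: B2)
F  (by R31: G3, A3)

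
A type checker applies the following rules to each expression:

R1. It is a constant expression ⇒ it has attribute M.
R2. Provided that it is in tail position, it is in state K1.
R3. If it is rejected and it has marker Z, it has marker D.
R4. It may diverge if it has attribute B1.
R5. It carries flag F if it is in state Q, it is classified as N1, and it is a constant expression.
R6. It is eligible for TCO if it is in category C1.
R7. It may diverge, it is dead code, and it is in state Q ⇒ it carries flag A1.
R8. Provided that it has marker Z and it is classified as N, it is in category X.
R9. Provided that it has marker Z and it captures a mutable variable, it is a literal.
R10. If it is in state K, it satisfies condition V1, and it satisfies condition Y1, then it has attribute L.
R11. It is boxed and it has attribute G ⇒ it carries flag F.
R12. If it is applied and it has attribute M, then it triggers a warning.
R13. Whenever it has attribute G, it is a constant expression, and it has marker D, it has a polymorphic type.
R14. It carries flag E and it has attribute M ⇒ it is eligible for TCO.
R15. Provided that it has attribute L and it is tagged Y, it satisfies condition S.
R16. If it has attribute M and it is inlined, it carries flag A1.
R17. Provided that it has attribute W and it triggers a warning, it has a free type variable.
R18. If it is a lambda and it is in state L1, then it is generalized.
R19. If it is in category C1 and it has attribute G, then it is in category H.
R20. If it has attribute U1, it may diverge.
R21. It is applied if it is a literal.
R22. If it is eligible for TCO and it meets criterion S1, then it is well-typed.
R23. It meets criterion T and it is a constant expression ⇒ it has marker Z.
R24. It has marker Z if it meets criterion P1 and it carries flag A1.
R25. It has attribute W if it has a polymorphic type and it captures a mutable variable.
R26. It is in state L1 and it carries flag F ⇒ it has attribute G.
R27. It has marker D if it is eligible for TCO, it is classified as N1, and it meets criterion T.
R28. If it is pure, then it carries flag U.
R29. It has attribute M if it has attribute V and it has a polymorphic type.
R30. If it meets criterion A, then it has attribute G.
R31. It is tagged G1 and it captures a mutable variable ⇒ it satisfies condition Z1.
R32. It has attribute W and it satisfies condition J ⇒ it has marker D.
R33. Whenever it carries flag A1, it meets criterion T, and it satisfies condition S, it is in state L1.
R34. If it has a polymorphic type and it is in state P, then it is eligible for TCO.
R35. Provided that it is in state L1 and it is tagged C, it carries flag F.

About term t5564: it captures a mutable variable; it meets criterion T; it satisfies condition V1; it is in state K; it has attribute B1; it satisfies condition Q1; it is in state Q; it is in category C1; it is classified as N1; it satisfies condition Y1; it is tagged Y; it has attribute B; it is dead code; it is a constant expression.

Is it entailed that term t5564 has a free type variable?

Yes

By R1 (it is a constant expression): it has attribute M.
By R4 (it has attribute B1): it may diverge.
By R5 (it is in state Q, it is classified as N1, it is a constant expression): it carries flag F.
By R6 (it is in category C1): it is eligible for TCO.
By R7 (it may diverge, it is dead code, it is in state Q): it carries flag A1.
By R10 (it is in state K, it satisfies condition V1, it satisfies condition Y1): it has attribute L.
By R15 (it has attribute L, it is tagged Y): it satisfies condition S.
By R23 (it meets criterion T, it is a constant expression): it has marker Z.
By R27 (it is eligible for TCO, it is classified as N1, it meets criterion T): it has marker D.
By R33 (it carries flag A1, it meets criterion T, it satisfies condition S): it is in state L1.
By R9 (it has marker Z, it captures a mutable variable): it is a literal.
By R21 (it is a literal): it is applied.
By R26 (it is in state L1, it carries flag F): it has attribute G.
By R12 (it is applied, it has attribute M): it triggers a warning.
By R13 (it has attribute G, it is a constant expression, it has marker D): it has a polymorphic type.
By R25 (it has a polymorphic type, it captures a mutable variable): it has attribute W.
By R17 (it has attribute W, it triggers a warning): it has a free type variable.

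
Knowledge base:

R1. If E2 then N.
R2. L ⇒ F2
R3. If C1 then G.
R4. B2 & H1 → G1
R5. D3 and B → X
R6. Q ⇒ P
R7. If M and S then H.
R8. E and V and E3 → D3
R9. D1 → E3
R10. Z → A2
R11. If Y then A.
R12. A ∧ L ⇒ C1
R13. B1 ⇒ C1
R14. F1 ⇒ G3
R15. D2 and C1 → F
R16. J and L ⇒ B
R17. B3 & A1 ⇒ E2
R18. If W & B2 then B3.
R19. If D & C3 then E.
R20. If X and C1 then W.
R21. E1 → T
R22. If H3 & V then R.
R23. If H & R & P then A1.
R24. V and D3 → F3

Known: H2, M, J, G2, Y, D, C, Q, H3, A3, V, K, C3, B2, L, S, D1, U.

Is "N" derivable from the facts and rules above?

P  (by R6: Q)
H  (by R7: M, S)
E3  (by R9: D1)
A  (by R11: Y)
C1  (by R12: A, L)
B  (by R16: J, L)
E  (by R19: D, C3)
R  (by R22: H3, V)
A1  (by R23: H, R, P)
D3  (by R8: E, V, E3)
X  (by R5: D3, B)
W  (by R20: X, C1)
B3  (by R18: W, B2)
E2  (by R17: B3, A1)
N  (by R1: E2)

Yes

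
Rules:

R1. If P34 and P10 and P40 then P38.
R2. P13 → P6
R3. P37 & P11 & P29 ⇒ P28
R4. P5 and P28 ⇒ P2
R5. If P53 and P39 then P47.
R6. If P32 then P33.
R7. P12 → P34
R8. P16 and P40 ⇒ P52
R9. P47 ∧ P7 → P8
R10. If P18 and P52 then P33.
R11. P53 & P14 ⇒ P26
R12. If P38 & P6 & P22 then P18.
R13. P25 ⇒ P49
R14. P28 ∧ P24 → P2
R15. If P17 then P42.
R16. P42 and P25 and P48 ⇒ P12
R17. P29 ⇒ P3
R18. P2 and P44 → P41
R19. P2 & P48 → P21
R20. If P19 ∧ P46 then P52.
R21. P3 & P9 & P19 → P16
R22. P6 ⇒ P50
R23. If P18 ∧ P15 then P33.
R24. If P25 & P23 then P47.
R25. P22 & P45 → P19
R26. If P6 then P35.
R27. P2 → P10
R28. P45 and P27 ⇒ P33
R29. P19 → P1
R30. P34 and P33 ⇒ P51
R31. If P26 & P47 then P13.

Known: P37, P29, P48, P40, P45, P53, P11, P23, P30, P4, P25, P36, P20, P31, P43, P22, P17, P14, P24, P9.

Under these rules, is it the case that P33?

P28  (by R3: P37, P11, P29)
P26  (by R11: P53, P14)
P2  (by R14: P28, P24)
P42  (by R15: P17)
P12  (by R16: P42, P25, P48)
P3  (by R17: P29)
P47  (by R24: P25, P23)
P19  (by R25: P22, P45)
P10  (by R27: P2)
P13  (by R31: P26, P47)
P6  (by R2: P13)
P34  (by R7: P12)
P16  (by R21: P3, P9, P19)
P38  (by R1: P34, P10, P40)
P52  (by R8: P16, P40)
P18  (by R12: P38, P6, P22)
P33  (by R10: P18, P52)

Yes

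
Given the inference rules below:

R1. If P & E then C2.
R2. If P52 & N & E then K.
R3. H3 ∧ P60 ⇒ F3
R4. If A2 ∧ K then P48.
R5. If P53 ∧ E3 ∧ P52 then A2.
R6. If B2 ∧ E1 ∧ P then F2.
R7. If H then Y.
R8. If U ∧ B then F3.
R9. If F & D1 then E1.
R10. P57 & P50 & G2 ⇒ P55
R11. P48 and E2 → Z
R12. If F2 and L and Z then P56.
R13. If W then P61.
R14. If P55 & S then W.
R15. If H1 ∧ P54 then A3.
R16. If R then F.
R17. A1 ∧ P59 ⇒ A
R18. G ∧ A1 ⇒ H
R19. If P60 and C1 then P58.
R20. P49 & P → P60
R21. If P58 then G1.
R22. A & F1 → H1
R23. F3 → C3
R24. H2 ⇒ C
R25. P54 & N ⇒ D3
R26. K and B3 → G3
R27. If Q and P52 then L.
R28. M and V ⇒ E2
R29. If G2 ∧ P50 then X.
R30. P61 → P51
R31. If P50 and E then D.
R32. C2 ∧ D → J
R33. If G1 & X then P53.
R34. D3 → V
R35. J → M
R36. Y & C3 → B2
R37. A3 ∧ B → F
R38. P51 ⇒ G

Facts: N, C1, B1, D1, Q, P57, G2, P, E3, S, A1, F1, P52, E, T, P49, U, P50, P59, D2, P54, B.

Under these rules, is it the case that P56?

C2  (by R1: P, E)
K  (by R2: P52, N, E)
F3  (by R8: U, B)
P55  (by R10: P57, P50, G2)
W  (by R14: P55, S)
A  (by R17: A1, P59)
P60  (by R20: P49, P)
H1  (by R22: A, F1)
C3  (by R23: F3)
D3  (by R25: P54, N)
L  (by R27: Q, P52)
X  (by R29: G2, P50)
D  (by R31: P50, E)
J  (by R32: C2, D)
V  (by R34: D3)
M  (by R35: J)
P61  (by R13: W)
A3  (by R15: H1, P54)
P58  (by R19: P60, C1)
G1  (by R21: P58)
E2  (by R28: M, V)
P51  (by R30: P61)
P53  (by R33: G1, X)
F  (by R37: A3, B)
G  (by R38: P51)
A2  (by R5: P53, E3, P52)
E1  (by R9: F, D1)
H  (by R18: G, A1)
P48  (by R4: A2, K)
Y  (by R7: H)
Z  (by R11: P48, E2)
B2  (by R36: Y, C3)
F2  (by R6: B2, E1, P)
P56  (by R12: F2, L, Z)

Yes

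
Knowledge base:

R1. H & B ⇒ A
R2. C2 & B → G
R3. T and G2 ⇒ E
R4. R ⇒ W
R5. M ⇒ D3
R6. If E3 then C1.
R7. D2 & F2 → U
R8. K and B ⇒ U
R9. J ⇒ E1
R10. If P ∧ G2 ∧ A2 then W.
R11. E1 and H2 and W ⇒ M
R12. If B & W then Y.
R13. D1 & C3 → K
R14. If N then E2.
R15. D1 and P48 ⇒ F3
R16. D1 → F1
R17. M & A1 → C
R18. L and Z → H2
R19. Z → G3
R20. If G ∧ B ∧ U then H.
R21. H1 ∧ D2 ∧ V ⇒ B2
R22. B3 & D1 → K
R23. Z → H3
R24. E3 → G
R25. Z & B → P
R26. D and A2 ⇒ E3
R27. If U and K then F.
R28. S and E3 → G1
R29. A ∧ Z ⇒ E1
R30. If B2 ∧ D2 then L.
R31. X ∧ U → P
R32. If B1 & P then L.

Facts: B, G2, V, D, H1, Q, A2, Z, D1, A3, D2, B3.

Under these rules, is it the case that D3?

Yes

B2  (by R21: H1, D2, V)
K  (by R22: B3, D1)
P  (by R25: Z, B)
E3  (by R26: D, A2)
L  (by R30: B2, D2)
U  (by R8: K, B)
W  (by R10: P, G2, A2)
H2  (by R18: L, Z)
G  (by R24: E3)
H  (by R20: G, B, U)
A  (by R1: H, B)
E1  (by R29: A, Z)
M  (by R11: E1, H2, W)
D3  (by R5: M)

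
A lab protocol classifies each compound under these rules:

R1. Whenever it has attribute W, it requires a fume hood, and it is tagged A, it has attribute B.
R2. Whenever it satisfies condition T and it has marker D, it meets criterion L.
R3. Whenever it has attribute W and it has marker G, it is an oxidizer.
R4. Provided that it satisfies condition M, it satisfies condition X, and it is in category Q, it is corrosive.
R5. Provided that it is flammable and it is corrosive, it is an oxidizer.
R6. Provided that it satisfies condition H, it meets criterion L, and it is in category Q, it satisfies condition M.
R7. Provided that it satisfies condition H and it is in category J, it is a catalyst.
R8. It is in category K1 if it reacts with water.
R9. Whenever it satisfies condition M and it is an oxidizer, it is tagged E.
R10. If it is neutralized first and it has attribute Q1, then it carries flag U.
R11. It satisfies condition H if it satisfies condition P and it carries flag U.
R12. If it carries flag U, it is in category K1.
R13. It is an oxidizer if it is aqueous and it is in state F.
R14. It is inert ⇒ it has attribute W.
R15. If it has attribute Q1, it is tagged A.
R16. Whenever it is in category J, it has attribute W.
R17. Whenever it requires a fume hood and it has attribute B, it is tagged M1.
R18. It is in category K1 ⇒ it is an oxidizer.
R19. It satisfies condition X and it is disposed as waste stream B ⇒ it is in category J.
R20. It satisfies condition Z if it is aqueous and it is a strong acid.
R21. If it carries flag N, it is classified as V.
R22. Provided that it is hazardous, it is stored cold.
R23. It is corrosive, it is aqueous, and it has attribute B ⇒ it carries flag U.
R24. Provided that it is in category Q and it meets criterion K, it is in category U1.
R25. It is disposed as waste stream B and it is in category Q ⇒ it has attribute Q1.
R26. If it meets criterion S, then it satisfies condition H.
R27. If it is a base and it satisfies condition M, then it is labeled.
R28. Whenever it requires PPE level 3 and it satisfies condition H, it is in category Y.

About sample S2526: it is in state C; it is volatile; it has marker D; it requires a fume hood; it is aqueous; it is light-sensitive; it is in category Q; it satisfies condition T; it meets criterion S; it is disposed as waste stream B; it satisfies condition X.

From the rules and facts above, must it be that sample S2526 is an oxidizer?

By R2 (it satisfies condition T, it has marker D): it meets criterion L.
By R19 (it satisfies condition X, it is disposed as waste stream B): it is in category J.
By R25 (it is disposed as waste stream B, it is in category Q): it has attribute Q1.
By R26 (it meets criterion S): it satisfies condition H.
By R6 (it satisfies condition H, it meets criterion L, it is in category Q): it satisfies condition M.
By R15 (it has attribute Q1): it is tagged A.
By R16 (it is in category J): it has attribute W.
By R1 (it has attribute W, it requires a fume hood, it is tagged A): it has attribute B.
By R4 (it satisfies condition M, it satisfies condition X, it is in category Q): it is corrosive.
By R23 (it is corrosive, it is aqueous, it has attribute B): it carries flag U.
By R12 (it carries flag U): it is in category K1.
By R18 (it is in category K1): it is an oxidizer.

Yes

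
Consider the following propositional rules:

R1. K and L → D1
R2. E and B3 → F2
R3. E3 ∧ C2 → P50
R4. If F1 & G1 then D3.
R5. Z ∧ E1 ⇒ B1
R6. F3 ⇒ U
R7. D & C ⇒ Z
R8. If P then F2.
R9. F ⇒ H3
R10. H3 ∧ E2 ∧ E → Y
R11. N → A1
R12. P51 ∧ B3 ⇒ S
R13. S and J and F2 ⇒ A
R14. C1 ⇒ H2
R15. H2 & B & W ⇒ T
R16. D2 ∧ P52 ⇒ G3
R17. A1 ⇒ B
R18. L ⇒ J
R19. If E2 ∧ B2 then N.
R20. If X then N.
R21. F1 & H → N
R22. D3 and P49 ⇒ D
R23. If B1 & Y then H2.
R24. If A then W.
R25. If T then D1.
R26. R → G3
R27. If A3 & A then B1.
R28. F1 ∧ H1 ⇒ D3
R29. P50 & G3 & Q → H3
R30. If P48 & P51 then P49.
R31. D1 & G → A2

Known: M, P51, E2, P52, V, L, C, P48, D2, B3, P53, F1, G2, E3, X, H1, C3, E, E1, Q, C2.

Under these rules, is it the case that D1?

Yes

F2  (by R2: E, B3)
P50  (by R3: E3, C2)
S  (by R12: P51, B3)
G3  (by R16: D2, P52)
J  (by R18: L)
N  (by R20: X)
D3  (by R28: F1, H1)
H3  (by R29: P50, G3, Q)
P49  (by R30: P48, P51)
Y  (by R10: H3, E2, E)
A1  (by R11: N)
A  (by R13: S, J, F2)
B  (by R17: A1)
D  (by R22: D3, P49)
W  (by R24: A)
Z  (by R7: D, C)
B1  (by R5: Z, E1)
H2  (by R23: B1, Y)
T  (by R15: H2, B, W)
D1  (by R25: T)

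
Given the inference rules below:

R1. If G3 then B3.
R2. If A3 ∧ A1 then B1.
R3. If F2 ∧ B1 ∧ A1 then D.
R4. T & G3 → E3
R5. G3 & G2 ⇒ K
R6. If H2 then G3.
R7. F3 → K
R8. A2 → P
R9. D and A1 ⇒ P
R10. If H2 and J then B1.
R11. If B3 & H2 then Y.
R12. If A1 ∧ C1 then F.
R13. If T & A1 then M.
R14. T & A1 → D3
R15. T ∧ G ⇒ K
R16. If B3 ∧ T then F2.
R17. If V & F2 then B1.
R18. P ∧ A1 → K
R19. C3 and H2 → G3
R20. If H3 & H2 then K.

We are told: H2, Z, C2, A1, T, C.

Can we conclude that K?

No

Forward chaining from the given facts derives: G3, M, D3, B3, E3, Y, F2.
Rules concluding K: R5 needs G2; R7 needs F3; R15 needs G; R18 needs P; R20 needs H3 — none of these are established.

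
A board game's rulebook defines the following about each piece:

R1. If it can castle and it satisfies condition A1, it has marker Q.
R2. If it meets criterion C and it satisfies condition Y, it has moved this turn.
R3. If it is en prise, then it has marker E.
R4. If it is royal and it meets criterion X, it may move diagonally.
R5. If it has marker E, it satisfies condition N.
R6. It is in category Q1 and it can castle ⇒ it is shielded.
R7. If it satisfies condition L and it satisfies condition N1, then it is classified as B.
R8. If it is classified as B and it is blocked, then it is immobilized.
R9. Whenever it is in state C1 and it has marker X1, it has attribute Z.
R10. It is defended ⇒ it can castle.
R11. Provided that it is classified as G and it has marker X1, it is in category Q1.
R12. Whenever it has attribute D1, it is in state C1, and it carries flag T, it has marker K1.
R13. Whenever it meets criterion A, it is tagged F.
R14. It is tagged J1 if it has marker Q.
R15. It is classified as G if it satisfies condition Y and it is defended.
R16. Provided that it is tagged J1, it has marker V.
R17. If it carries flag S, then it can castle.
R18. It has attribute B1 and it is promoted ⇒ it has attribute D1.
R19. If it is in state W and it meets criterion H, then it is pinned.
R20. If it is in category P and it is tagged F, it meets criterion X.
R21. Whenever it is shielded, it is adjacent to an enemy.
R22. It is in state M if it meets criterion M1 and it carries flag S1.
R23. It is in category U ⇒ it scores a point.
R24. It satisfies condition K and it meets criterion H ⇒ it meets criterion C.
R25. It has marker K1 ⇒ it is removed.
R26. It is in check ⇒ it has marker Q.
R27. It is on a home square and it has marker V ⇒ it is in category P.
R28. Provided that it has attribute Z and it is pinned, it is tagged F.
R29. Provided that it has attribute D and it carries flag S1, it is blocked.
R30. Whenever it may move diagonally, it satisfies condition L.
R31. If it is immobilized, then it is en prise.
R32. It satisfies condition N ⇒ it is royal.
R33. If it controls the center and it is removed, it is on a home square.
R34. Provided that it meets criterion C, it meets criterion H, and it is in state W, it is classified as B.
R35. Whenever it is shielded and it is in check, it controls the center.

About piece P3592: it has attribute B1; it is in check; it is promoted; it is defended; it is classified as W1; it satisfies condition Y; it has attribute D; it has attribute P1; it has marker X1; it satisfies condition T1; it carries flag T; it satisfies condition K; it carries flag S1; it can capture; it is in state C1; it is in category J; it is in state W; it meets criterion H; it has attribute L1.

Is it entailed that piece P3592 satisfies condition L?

Yes

By R9 (it is in state C1, it has marker X1): it has attribute Z.
By R10 (it is defended): it can castle.
By R15 (it satisfies condition Y, it is defended): it is classified as G.
By R18 (it has attribute B1, it is promoted): it has attribute D1.
By R19 (it is in state W, it meets criterion H): it is pinned.
By R24 (it satisfies condition K, it meets criterion H): it meets criterion C.
By R26 (it is in check): it has marker Q.
By R28 (it has attribute Z, it is pinned): it is tagged F.
By R29 (it has attribute D, it carries flag S1): it is blocked.
By R34 (it meets criterion C, it meets criterion H, it is in state W): it is classified as B.
By R8 (it is classified as B, it is blocked): it is immobilized.
By R11 (it is classified as G, it has marker X1): it is in category Q1.
By R12 (it has attribute D1, it is in state C1, it carries flag T): it has marker K1.
By R14 (it has marker Q): it is tagged J1.
By R16 (it is tagged J1): it has marker V.
By R25 (it has marker K1): it is removed.
By R31 (it is immobilized): it is en prise.
By R3 (it is en prise): it has marker E.
By R5 (it has marker E): it satisfies condition N.
By R6 (it is in category Q1, it can castle): it is shielded.
By R32 (it satisfies condition N): it is royal.
By R35 (it is shielded, it is in check): it controls the center.
By R33 (it controls the center, it is removed): it is on a home square.
By R27 (it is on a home square, it has marker V): it is in category P.
By R20 (it is in category P, it is tagged F): it meets criterion X.
By R4 (it is royal, it meets criterion X): it may move diagonally.
By R30 (it may move diagonally): it satisfies condition L.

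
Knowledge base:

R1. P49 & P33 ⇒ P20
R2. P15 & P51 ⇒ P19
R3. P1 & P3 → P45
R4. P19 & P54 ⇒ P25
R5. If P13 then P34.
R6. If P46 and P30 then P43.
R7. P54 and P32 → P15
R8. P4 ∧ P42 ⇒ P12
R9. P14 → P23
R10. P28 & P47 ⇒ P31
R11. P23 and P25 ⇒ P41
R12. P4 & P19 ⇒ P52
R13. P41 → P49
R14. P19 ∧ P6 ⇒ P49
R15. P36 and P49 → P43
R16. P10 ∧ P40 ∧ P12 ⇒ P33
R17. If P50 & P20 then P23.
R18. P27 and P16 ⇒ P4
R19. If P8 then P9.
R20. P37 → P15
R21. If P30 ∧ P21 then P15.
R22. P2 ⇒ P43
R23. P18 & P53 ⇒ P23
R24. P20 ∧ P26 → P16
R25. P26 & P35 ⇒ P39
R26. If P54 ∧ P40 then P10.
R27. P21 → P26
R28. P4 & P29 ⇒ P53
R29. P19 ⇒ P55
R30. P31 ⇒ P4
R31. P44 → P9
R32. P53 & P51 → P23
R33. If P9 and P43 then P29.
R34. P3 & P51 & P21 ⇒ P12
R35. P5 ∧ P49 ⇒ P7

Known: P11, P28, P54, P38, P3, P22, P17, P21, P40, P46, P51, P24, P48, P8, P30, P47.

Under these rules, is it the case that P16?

Yes

P43  (by R6: P46, P30)
P31  (by R10: P28, P47)
P9  (by R19: P8)
P15  (by R21: P30, P21)
P10  (by R26: P54, P40)
P26  (by R27: P21)
P4  (by R30: P31)
P29  (by R33: P9, P43)
P12  (by R34: P3, P51, P21)
P19  (by R2: P15, P51)
P25  (by R4: P19, P54)
P33  (by R16: P10, P40, P12)
P53  (by R28: P4, P29)
P23  (by R32: P53, P51)
P41  (by R11: P23, P25)
P49  (by R13: P41)
P20  (by R1: P49, P33)
P16  (by R24: P20, P26)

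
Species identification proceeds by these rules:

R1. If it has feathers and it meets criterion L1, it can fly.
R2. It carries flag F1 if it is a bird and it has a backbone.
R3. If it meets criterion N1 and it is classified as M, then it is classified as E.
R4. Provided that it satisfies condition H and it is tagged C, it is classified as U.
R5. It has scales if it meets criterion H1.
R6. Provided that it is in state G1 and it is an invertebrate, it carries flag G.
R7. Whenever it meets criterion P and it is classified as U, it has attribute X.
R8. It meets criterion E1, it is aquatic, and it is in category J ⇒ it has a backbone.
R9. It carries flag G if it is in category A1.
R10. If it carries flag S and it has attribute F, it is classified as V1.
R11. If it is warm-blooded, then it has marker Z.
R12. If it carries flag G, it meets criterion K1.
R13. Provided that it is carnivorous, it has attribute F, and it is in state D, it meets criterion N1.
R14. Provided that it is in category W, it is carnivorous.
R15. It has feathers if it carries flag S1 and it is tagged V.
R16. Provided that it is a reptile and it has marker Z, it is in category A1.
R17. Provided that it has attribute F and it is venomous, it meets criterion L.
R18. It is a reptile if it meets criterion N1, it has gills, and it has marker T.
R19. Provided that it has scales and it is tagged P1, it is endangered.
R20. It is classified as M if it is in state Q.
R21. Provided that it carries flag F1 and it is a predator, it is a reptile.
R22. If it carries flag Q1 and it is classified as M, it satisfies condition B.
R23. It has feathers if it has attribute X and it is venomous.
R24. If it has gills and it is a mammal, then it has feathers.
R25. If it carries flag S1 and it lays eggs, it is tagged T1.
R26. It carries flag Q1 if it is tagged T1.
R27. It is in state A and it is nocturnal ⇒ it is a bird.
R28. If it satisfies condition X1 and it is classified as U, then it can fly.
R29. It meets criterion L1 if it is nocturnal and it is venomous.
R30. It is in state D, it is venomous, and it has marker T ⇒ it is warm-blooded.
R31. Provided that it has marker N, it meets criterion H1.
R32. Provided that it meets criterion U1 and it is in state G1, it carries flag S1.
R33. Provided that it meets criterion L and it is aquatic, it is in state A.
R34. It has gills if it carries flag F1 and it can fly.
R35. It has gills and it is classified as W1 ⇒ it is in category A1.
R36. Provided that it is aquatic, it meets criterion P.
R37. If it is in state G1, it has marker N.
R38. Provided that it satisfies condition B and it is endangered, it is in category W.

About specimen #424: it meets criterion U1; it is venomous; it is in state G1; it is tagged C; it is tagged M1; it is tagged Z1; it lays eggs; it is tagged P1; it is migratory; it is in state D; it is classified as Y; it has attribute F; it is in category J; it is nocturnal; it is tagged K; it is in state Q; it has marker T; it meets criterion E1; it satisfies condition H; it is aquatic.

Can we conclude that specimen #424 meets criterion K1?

Yes

By R4 (it satisfies condition H, it is tagged C): it is classified as U.
By R8 (it meets criterion E1, it is aquatic, it is in category J): it has a backbone.
By R17 (it has attribute F, it is venomous): it meets criterion L.
By R20 (it is in state Q): it is classified as M.
By R29 (it is nocturnal, it is venomous): it meets criterion L1.
By R30 (it is in state D, it is venomous, it has marker T): it is warm-blooded.
By R32 (it meets criterion U1, it is in state G1): it carries flag S1.
By R33 (it meets criterion L, it is aquatic): it is in state A.
By R36 (it is aquatic): it meets criterion P.
By R37 (it is in state G1): it has marker N.
By R7 (it meets criterion P, it is classified as U): it has attribute X.
By R11 (it is warm-blooded): it has marker Z.
By R23 (it has attribute X, it is venomous): it has feathers.
By R25 (it carries flag S1, it lays eggs): it is tagged T1.
By R26 (it is tagged T1): it carries flag Q1.
By R27 (it is in state A, it is nocturnal): it is a bird.
By R31 (it has marker N): it meets criterion H1.
By R1 (it has feathers, it meets criterion L1): it can fly.
By R2 (it is a bird, it has a backbone): it carries flag F1.
By R5 (it meets criterion H1): it has scales.
By R19 (it has scales, it is tagged P1): it is endangered.
By R22 (it carries flag Q1, it is classified as M): it satisfies condition B.
By R34 (it carries flag F1, it can fly): it has gills.
By R38 (it satisfies condition B, it is endangered): it is in category W.
By R14 (it is in category W): it is carnivorous.
By R13 (it is carnivorous, it has attribute F, it is in state D): it meets criterion N1.
By R18 (it meets criterion N1, it has gills, it has marker T): it is a reptile.
By R16 (it is a reptile, it has marker Z): it is in category A1.
By R9 (it is in category A1): it carries flag G.
By R12 (it carries flag G): it meets criterion K1.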